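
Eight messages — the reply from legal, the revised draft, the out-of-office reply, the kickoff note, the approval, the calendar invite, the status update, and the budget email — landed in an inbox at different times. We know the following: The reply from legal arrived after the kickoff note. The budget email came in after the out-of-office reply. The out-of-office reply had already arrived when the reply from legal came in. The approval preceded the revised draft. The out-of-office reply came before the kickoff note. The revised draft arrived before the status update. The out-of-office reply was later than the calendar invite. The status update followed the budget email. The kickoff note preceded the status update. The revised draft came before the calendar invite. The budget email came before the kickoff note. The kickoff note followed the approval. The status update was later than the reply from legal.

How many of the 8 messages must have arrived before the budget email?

4

Directly stated before the budget email: the out-of-office reply.
The approval reaches the budget email via the approval → the revised draft → the calendar invite → the out-of-office reply → the budget email.
The calendar invite reaches the budget email via the calendar invite → the out-of-office reply → the budget email.
The revised draft reaches the budget email via the revised draft → the calendar invite → the out-of-office reply → the budget email.
No chain forces the status update (or any of the others) ahead of the budget email.
That's the approval, the calendar invite, the out-of-office reply, and the revised draft — 4 in all.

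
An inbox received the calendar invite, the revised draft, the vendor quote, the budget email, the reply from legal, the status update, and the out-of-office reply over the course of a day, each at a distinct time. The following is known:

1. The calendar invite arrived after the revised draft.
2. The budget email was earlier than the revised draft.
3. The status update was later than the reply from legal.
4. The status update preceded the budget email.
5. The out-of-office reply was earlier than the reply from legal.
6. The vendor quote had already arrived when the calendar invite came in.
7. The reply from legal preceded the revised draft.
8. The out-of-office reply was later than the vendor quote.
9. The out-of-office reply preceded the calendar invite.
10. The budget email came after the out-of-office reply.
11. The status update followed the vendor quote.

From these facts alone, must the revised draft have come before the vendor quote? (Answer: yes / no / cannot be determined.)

Tracing the constraints gives the vendor quote → the out-of-office reply → the reply from legal → the revised draft, so the vendor quote must come before the revised draft.
That means the revised draft cannot be before the vendor quote.

no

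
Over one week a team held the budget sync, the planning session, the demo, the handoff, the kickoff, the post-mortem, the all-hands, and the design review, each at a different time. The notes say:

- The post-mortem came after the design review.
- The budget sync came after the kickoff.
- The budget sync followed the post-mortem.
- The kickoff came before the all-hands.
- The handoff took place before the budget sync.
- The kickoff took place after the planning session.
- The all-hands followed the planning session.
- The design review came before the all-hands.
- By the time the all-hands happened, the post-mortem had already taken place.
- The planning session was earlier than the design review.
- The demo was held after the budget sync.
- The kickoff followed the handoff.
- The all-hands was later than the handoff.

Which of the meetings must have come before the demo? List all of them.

the budget sync, the design review, the handoff, the kickoff, the planning session, the post-mortem

Directly stated before the demo: the budget sync.
The design review reaches the demo via the design review → the post-mortem → the budget sync → the demo.
The handoff reaches the demo via the handoff → the budget sync → the demo.
The kickoff reaches the demo via the kickoff → the budget sync → the demo.
Likewise the planning session and the post-mortem each reach the demo by chaining the stated constraints.
No chain forces the all-hands ahead of the demo.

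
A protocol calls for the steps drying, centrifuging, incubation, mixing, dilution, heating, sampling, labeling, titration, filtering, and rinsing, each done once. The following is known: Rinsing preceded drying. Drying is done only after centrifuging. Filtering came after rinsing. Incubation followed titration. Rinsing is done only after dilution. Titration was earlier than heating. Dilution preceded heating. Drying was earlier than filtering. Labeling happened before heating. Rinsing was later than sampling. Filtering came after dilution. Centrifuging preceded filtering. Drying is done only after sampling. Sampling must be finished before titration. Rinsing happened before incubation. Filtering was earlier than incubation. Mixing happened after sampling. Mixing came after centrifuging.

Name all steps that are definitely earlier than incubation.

centrifuging, dilution, drying, filtering, rinsing, sampling, titration

Directly stated before incubation: filtering, rinsing, and titration.
Centrifuging reaches incubation via centrifuging → filtering → incubation.
Dilution reaches incubation via dilution → rinsing → incubation.
Drying reaches incubation via drying → filtering → incubation.
Likewise sampling reaches incubation by chaining the stated constraints.
No chain forces labeling (or any of the others) ahead of incubation.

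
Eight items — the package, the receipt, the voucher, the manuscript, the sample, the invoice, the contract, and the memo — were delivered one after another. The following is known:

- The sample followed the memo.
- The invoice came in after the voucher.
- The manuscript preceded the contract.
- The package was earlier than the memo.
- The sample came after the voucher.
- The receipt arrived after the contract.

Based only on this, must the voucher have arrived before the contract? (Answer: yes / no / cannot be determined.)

cannot be determined

No chain of stated constraints runs from the voucher to the contract, and none runs from the contract to the voucher either.
So the relative order of the voucher and the contract is not fixed by the given facts.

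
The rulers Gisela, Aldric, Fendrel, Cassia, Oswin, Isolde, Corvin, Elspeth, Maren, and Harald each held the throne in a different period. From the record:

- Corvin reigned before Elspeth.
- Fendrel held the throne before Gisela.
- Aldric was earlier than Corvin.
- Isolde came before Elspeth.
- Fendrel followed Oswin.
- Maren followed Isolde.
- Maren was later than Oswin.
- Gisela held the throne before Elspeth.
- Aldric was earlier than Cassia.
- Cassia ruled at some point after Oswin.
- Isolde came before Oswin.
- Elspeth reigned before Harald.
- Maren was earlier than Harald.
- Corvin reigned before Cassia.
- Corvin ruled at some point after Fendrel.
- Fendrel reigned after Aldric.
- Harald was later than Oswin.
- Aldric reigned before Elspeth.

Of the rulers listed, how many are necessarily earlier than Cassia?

Directly stated before Cassia: Aldric, Corvin, and Oswin.
Fendrel reaches Cassia via Fendrel → Corvin → Cassia.
Isolde reaches Cassia via Isolde → Oswin → Cassia.
No chain forces Harald (or any of the others) ahead of Cassia.
That's Aldric, Corvin, Fendrel, Isolde, and Oswin — 5 in all.

5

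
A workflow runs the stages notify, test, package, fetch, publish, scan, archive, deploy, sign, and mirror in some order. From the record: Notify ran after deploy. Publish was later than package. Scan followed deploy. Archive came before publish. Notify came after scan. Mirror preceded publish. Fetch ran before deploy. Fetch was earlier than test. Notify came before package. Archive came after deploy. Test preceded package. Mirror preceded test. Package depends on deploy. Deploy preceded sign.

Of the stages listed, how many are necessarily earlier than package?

6

Directly stated before package: deploy, notify, and test.
Fetch reaches package via fetch → test → package.
Mirror reaches package via mirror → test → package.
Scan reaches package via scan → notify → package.
That's deploy, fetch, mirror, notify, scan, and test — 6 in all.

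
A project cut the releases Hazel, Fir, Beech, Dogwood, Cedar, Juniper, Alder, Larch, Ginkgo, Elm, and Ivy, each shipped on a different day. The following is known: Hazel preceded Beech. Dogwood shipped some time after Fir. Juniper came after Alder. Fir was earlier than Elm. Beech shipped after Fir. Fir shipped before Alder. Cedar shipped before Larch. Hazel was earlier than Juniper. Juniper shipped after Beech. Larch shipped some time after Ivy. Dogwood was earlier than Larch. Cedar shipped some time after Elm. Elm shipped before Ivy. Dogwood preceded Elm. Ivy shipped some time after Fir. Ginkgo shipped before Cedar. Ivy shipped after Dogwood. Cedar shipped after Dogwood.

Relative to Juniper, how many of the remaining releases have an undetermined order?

6

Forced before Juniper: Alder, Beech, Fir, and Hazel.
That leaves Cedar, Dogwood, Elm, Ginkgo, Ivy, and Larch with no forced order relative to Juniper — 6.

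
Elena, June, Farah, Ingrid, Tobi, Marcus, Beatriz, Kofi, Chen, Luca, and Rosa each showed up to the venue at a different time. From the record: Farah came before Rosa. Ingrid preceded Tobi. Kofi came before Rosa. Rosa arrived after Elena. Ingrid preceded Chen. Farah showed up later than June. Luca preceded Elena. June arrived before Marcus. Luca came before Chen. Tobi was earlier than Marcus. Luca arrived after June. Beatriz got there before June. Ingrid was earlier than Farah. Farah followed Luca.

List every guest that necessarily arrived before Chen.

Directly stated before Chen: Ingrid and Luca.
Beatriz reaches Chen via Beatriz → June → Luca → Chen.
June reaches Chen via June → Luca → Chen.

Beatriz, Ingrid, June, Luca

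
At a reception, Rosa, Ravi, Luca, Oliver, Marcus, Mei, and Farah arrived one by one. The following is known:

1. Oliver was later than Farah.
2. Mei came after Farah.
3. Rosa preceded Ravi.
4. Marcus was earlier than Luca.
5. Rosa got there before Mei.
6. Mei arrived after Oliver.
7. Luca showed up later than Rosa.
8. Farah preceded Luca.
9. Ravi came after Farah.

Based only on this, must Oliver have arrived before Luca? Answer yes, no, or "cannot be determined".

No chain of stated constraints runs from Oliver to Luca, and none runs from Luca to Oliver either.
So the relative order of Oliver and Luca is not fixed by the given facts.

cannot be determined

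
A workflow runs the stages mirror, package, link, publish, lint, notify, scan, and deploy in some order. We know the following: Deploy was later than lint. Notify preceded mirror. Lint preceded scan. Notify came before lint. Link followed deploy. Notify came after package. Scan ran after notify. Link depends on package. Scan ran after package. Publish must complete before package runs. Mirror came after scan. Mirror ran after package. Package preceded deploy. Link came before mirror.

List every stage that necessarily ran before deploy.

lint, notify, package, publish

Directly stated before deploy: lint and package.
Notify reaches deploy via notify → lint → deploy.
Publish reaches deploy via publish → package → deploy.
No chain forces scan (or any of the others) ahead of deploy.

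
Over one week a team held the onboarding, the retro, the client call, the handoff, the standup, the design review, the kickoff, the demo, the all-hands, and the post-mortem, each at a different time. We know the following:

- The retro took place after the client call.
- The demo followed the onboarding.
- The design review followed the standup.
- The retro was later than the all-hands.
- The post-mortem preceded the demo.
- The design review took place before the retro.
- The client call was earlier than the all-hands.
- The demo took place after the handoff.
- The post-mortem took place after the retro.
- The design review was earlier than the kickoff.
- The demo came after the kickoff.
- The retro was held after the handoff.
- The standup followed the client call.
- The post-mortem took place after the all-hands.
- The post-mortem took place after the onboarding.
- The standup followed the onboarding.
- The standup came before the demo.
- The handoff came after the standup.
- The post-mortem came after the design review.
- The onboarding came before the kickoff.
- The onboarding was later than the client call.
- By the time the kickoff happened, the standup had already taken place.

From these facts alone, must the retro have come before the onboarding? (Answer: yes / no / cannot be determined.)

no

Tracing the constraints gives the onboarding → the standup → the handoff → the retro, so the onboarding must come before the retro.
That means the retro cannot be before the onboarding.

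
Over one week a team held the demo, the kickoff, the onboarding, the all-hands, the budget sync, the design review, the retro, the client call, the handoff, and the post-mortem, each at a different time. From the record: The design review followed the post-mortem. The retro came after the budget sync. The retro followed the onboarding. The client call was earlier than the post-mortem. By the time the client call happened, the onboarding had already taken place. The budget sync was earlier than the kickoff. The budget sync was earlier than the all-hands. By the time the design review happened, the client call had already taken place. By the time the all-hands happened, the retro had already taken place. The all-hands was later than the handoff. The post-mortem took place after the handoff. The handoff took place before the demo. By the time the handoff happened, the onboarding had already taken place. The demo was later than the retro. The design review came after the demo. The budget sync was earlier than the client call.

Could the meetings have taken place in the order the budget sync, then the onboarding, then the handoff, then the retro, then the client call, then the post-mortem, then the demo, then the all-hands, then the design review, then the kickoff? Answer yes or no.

Check each stated constraint against the proposed order — e.g. the budget sync is ahead of the all-hands; the budget sync is ahead of the kickoff. Every pair is in the required order; nothing is violated.

yes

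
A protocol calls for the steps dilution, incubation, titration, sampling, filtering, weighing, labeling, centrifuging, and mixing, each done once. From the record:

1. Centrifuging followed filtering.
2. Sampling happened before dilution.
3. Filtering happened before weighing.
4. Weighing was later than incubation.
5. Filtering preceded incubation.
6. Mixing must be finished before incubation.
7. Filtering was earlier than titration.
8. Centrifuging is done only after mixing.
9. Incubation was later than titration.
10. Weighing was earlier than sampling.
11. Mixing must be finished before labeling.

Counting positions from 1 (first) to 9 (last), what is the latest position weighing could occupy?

Weighing must come before dilution and sampling — 2 steps forced after it.
Everything else can be placed before weighing in some valid order, so weighing can sit as late as position 9 − 2 = 7.

7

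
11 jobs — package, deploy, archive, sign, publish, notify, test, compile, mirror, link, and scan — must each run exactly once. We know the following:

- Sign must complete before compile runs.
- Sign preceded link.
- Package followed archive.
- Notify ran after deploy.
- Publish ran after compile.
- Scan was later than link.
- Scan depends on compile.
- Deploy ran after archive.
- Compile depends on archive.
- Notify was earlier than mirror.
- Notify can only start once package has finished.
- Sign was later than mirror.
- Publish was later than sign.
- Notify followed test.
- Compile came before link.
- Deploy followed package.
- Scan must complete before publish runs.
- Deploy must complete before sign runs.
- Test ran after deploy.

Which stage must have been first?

Archive has a chain of constraints placing it before every other stage, so archive must be first.

archive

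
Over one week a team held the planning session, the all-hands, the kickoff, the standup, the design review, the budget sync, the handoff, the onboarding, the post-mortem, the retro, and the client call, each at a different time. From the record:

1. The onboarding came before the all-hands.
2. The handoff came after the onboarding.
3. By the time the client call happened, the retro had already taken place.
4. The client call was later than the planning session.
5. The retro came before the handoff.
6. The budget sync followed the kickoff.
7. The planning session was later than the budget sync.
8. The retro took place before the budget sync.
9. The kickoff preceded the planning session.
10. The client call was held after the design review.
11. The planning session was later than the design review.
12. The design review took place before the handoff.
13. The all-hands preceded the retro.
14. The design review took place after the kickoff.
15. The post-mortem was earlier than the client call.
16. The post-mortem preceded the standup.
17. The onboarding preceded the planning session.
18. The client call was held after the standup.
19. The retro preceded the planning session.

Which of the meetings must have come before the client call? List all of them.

Directly stated before the client call: the design review, the planning session, the post-mortem, the retro, and the standup.
The all-hands reaches the client call via the all-hands → the retro → the client call.
The budget sync reaches the client call via the budget sync → the planning session → the client call.
The kickoff reaches the client call via the kickoff → the planning session → the client call.
Likewise the onboarding reaches the client call by chaining the stated constraints.
No chain forces the handoff ahead of the client call.

the all-hands, the budget sync, the design review, the kickoff, the onboarding, the planning session, the post-mortem, the retro, the standup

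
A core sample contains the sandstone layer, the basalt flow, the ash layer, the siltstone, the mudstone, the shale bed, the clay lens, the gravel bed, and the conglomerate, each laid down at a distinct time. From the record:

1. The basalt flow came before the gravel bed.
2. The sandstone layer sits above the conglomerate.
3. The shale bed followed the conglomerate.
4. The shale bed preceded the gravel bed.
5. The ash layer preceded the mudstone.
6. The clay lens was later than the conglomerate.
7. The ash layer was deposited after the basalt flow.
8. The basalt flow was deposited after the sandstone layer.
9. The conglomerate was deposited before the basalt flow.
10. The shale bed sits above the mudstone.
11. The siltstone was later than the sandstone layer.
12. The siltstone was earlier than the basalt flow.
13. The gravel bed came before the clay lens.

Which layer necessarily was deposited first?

the conglomerate

The conglomerate has a chain of constraints placing it before every other layer, so the conglomerate must be first.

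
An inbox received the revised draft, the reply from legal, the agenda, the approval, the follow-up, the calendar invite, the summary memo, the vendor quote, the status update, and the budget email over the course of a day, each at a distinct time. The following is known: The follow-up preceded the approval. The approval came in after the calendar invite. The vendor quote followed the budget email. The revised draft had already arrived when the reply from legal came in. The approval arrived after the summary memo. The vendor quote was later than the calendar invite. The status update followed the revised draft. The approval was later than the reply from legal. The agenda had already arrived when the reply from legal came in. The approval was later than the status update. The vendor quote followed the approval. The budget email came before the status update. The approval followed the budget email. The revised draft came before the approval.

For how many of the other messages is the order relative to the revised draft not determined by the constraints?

5

Forced after the revised draft: the approval, the reply from legal, the status update, and the vendor quote.
That leaves the agenda, the budget email, the calendar invite, the follow-up, and the summary memo with no forced order relative to the revised draft — 5.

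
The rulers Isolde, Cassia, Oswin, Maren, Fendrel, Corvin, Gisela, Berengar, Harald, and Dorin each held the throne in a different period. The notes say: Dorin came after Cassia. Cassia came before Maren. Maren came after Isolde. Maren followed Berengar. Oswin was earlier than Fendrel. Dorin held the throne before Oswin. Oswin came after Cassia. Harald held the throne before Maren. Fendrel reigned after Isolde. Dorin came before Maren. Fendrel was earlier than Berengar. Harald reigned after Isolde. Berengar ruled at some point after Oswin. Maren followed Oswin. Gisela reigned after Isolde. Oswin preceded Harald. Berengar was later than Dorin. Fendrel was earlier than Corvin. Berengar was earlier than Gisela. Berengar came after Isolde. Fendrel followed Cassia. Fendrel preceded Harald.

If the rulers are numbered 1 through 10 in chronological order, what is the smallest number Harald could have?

6

Cassia, Dorin, Fendrel, Isolde, and Oswin must all come before Harald — 5 forced predecessors.
Nothing else is forced ahead of Harald, so their earliest slot is position 5 + 1 = 6.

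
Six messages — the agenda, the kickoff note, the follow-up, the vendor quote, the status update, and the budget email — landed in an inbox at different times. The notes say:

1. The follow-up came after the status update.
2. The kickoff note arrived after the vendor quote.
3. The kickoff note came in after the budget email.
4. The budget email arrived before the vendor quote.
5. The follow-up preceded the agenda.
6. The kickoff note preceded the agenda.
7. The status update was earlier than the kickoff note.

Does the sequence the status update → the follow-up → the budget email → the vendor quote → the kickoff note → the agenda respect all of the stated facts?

yes

Check each stated constraint against the proposed order — e.g. the status update is ahead of the kickoff note; the follow-up is ahead of the agenda. Every pair is in the required order; nothing is violated.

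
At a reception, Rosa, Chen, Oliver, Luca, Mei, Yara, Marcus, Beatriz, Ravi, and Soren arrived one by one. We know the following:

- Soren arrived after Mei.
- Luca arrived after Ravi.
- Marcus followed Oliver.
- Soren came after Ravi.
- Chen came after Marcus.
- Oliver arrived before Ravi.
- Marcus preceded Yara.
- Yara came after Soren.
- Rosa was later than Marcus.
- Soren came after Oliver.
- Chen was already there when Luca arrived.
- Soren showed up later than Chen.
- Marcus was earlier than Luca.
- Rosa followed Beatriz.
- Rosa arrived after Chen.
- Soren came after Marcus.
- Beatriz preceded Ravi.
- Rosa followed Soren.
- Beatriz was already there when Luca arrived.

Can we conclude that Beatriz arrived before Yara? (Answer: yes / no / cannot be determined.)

yes

Chain the constraints: Beatriz → Ravi → Soren → Yara. Each link is directly stated, so Beatriz comes before Yara.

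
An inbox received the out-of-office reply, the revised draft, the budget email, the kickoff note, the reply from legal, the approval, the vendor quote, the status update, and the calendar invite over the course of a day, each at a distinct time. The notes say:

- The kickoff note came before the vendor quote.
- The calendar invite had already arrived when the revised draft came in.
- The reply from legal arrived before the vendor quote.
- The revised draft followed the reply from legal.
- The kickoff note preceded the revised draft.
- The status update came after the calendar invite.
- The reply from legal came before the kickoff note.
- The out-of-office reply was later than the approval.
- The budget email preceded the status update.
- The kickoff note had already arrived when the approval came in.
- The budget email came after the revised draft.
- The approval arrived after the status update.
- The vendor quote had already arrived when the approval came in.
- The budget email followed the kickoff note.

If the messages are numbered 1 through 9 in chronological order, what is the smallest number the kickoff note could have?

The reply from legal must come before the kickoff note — 1 forced predecessor.
Nothing else is forced ahead of the kickoff note, so its earliest slot is position 1 + 1 = 2.

2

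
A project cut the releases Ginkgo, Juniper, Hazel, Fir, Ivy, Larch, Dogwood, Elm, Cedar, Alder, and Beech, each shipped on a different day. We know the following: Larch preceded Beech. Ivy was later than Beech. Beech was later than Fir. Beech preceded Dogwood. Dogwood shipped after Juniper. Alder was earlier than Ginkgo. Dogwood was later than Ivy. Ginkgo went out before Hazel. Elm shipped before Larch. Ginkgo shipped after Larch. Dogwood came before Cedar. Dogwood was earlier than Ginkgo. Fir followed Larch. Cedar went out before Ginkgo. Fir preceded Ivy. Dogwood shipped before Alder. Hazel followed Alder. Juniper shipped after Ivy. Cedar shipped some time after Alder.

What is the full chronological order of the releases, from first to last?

The constraints fix every adjacent pair, so only one ordering works:
Elm → Larch → Fir → Beech → Ivy → Juniper → Dogwood → Alder → Cedar → Ginkgo → Hazel.

Elm, Larch, Fir, Beech, Ivy, Juniper, Dogwood, Alder, Cedar, Ginkgo, Hazel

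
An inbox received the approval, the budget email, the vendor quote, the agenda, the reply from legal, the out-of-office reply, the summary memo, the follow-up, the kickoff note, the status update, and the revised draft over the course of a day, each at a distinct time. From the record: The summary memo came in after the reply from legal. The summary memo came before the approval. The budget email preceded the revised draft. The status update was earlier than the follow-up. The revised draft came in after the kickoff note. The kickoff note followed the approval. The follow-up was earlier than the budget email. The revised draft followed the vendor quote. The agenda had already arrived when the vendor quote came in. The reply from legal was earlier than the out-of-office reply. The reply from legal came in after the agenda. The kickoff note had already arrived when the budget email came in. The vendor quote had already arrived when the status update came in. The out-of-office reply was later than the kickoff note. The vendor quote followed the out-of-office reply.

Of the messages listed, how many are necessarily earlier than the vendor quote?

Directly stated before the vendor quote: the agenda and the out-of-office reply.
The approval reaches the vendor quote via the approval → the kickoff note → the out-of-office reply → the vendor quote.
The kickoff note reaches the vendor quote via the kickoff note → the out-of-office reply → the vendor quote.
The reply from legal reaches the vendor quote via the reply from legal → the out-of-office reply → the vendor quote.
Likewise the summary memo reaches the vendor quote by chaining the stated constraints.
That's the agenda, the approval, the kickoff note, the out-of-office reply, the reply from legal, and the summary memo — 6 in all.

6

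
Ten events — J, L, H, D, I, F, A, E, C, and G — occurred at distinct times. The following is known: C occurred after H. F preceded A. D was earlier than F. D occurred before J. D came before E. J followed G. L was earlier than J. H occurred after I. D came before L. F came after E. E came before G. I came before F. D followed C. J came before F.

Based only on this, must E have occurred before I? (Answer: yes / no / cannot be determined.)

Tracing the constraints gives I → H → C → D → E, so I must come before E.
That means E cannot be before I.

no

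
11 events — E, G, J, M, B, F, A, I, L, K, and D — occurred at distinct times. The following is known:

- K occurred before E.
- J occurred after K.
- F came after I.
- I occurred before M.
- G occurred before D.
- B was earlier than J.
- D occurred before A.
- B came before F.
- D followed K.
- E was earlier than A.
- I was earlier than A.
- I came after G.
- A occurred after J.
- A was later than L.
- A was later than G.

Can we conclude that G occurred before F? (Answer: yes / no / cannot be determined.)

yes

Chain the constraints: G → I → F. Each link is directly stated, so G comes before F.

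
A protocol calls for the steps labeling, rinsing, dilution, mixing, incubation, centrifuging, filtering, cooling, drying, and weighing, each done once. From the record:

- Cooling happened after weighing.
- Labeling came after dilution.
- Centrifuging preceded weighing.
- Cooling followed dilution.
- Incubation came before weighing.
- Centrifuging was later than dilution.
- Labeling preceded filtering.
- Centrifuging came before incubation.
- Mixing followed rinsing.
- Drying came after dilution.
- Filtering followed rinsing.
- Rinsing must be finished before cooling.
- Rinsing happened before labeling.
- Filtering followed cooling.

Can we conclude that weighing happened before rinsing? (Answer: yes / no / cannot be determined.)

cannot be determined

No chain of stated constraints runs from weighing to rinsing, and none runs from rinsing to weighing either.
So the relative order of weighing and rinsing is not fixed by the given facts.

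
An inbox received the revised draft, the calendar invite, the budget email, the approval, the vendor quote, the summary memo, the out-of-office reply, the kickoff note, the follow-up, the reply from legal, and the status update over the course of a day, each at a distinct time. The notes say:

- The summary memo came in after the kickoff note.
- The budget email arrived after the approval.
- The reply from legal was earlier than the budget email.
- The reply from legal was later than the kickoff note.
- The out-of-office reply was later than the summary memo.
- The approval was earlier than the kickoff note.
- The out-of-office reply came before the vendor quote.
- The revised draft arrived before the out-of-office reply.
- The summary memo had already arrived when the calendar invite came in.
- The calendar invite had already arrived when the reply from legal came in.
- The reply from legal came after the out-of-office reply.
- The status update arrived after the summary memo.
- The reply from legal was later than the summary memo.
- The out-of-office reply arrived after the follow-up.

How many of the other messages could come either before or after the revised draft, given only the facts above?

Forced after the revised draft: the budget email, the out-of-office reply, the reply from legal, and the vendor quote.
That leaves the approval, the calendar invite, the follow-up, the kickoff note, the status update, and the summary memo with no forced order relative to the revised draft — 6.

6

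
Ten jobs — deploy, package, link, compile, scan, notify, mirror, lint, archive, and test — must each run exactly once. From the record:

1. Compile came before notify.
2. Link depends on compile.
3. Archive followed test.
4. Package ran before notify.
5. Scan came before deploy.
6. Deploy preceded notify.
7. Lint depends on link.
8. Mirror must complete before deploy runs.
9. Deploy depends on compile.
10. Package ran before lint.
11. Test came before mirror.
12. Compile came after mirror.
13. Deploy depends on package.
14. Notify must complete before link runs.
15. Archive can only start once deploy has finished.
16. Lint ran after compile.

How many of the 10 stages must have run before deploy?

Directly stated before deploy: compile, mirror, package, and scan.
Test reaches deploy via test → mirror → deploy.
No chain forces archive (or any of the others) ahead of deploy.
That's compile, mirror, package, scan, and test — 5 in all.

5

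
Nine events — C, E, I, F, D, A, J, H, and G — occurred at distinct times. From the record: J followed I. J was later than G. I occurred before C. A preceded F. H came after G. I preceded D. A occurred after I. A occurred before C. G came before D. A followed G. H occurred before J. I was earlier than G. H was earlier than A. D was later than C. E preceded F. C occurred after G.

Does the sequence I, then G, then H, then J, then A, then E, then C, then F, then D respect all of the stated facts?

Check each stated constraint against the proposed order — e.g. G is ahead of D; I is ahead of D. Every pair is in the required order; nothing is violated.

yes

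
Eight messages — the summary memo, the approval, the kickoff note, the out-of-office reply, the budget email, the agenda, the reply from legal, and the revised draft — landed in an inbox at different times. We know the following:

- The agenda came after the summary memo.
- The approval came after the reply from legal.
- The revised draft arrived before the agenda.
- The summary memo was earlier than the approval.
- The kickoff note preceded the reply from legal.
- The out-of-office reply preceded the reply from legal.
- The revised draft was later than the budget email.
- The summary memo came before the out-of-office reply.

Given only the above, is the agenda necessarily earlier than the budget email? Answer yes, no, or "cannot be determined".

Tracing the constraints gives the budget email → the revised draft → the agenda, so the budget email must come before the agenda.
That means the agenda cannot be before the budget email.

no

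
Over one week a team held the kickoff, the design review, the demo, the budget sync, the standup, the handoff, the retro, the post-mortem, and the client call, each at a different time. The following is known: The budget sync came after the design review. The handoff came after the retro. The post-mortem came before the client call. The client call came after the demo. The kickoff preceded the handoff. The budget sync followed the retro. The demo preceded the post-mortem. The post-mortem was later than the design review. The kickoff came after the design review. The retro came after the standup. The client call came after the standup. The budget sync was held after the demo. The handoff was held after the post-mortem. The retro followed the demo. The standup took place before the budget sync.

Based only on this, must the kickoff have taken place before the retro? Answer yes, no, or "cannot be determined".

cannot be determined

No chain of stated constraints runs from the kickoff to the retro, and none runs from the retro to the kickoff either.
So the relative order of the kickoff and the retro is not fixed by the given facts.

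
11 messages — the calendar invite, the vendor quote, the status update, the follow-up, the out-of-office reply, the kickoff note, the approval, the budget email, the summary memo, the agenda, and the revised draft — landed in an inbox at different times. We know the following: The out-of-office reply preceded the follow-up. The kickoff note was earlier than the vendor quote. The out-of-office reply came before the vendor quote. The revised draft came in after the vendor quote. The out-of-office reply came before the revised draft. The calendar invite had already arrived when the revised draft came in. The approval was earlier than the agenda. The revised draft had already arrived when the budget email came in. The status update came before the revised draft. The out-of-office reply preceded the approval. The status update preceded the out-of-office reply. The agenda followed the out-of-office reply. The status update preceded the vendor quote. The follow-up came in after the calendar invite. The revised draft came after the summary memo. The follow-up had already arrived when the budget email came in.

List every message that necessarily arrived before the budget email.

Directly stated before the budget email: the follow-up and the revised draft.
The calendar invite reaches the budget email via the calendar invite → the revised draft → the budget email.
The kickoff note reaches the budget email via the kickoff note → the vendor quote → the revised draft → the budget email.
The out-of-office reply reaches the budget email via the out-of-office reply → the revised draft → the budget email.
Likewise the status update, the summary memo, and the vendor quote each reach the budget email by chaining the stated constraints.
No chain forces the approval (or any of the others) ahead of the budget email.

the calendar invite, the follow-up, the kickoff note, the out-of-office reply, the revised draft, the status update, the summary memo, the vendor quote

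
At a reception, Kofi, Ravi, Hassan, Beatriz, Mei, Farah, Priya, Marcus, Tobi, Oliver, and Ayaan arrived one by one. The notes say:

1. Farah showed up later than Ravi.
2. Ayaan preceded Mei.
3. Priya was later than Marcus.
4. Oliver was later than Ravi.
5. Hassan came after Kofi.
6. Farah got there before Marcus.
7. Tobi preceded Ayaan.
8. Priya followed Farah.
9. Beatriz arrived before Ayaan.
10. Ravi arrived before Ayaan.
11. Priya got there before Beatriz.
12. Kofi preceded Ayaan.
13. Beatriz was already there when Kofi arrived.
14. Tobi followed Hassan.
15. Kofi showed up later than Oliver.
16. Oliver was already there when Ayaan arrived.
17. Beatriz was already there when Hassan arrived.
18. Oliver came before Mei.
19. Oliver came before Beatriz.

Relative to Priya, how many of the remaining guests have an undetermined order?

Forced before Priya: Farah, Marcus, and Ravi; forced after Priya: Ayaan, Beatriz, Hassan, Kofi, Mei, and Tobi.
That leaves Oliver with no forced order relative to Priya — 1.

1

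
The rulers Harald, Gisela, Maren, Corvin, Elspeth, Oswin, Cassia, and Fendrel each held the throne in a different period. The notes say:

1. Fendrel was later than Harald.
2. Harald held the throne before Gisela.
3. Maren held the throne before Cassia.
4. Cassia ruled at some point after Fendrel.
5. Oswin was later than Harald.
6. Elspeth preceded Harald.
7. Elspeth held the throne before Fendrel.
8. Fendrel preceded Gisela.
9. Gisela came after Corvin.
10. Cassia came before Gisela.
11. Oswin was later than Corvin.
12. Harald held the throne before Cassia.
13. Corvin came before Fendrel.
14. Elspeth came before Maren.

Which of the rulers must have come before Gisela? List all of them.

Cassia, Corvin, Elspeth, Fendrel, Harald, Maren

Directly stated before Gisela: Cassia, Corvin, Fendrel, and Harald.
Elspeth reaches Gisela via Elspeth → Harald → Gisela.
Maren reaches Gisela via Maren → Cassia → Gisela.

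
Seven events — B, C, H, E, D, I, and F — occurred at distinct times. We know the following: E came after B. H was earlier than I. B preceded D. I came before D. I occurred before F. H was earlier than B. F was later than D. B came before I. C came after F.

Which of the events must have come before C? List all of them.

B, D, F, H, I

Directly stated before C: F.
B reaches C via B → D → F → C.
D reaches C via D → F → C.
H reaches C via H → I → F → C.
Likewise I reaches C by chaining the stated constraints.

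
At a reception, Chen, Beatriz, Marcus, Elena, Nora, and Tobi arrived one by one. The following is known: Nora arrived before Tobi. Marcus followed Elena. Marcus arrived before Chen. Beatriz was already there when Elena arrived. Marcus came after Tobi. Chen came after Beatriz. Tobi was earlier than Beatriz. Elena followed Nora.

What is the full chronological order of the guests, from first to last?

The constraints fix every adjacent pair, so only one ordering works:
Nora → Tobi → Beatriz → Elena → Marcus → Chen.

Nora, Tobi, Beatriz, Elena, Marcus, Chen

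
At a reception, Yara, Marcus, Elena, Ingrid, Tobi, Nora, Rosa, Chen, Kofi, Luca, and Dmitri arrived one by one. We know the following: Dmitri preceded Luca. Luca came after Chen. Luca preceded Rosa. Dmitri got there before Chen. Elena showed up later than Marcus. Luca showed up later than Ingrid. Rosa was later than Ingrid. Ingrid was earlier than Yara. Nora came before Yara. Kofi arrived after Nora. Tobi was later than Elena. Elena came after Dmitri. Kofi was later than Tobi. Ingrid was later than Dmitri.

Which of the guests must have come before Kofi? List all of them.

Dmitri, Elena, Marcus, Nora, Tobi

Directly stated before Kofi: Nora and Tobi.
Dmitri reaches Kofi via Dmitri → Elena → Tobi → Kofi.
Elena reaches Kofi via Elena → Tobi → Kofi.
Marcus reaches Kofi via Marcus → Elena → Tobi → Kofi.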